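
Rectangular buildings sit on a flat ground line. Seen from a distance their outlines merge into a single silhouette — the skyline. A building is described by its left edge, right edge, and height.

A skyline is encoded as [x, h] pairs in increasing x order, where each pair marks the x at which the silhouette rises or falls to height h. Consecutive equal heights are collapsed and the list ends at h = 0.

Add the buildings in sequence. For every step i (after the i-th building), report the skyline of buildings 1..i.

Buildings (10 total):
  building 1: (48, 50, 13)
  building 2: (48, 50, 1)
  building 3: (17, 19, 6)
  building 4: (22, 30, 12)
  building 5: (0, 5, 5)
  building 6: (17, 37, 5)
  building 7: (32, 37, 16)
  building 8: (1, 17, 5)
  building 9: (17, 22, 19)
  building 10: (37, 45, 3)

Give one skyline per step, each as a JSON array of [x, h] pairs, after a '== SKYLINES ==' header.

== SKYLINES ==
[[48,13],[50,0]]
[[48,13],[50,0]]
[[17,6],[19,0],[48,13],[50,0]]
[[17,6],[19,0],[22,12],[30,0],[48,13],[50,0]]
[[0,5],[5,0],[17,6],[19,0],[22,12],[30,0],[48,13],[50,0]]
[[0,5],[5,0],[17,6],[19,5],[22,12],[30,5],[37,0],[48,13],[50,0]]
[[0,5],[5,0],[17,6],[19,5],[22,12],[30,5],[32,16],[37,0],[48,13],[50,0]]
[[0,5],[17,6],[19,5],[22,12],[30,5],[32,16],[37,0],[48,13],[50,0]]
[[0,5],[17,19],[22,12],[30,5],[32,16],[37,0],[48,13],[50,0]]
[[0,5],[17,19],[22,12],[30,5],[32,16],[37,3],[45,0],[48,13],[50,0]]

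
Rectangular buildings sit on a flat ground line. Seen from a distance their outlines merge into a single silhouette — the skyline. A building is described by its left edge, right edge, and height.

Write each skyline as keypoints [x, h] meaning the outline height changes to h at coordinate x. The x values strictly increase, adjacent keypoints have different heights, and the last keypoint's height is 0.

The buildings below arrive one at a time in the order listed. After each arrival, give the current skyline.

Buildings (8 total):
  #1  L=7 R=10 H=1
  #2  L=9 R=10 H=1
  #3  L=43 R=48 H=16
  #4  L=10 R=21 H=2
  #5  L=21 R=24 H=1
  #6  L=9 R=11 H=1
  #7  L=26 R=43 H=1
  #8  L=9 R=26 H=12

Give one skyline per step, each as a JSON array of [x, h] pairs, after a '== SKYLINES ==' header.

== SKYLINES ==
[[7,1],[10,0]]
[[7,1],[10,0]]
[[7,1],[10,0],[43,16],[48,0]]
[[7,1],[10,2],[21,0],[43,16],[48,0]]
[[7,1],[10,2],[21,1],[24,0],[43,16],[48,0]]
[[7,1],[10,2],[21,1],[24,0],[43,16],[48,0]]
[[7,1],[10,2],[21,1],[24,0],[26,1],[43,16],[48,0]]
[[7,1],[9,12],[26,1],[43,16],[48,0]]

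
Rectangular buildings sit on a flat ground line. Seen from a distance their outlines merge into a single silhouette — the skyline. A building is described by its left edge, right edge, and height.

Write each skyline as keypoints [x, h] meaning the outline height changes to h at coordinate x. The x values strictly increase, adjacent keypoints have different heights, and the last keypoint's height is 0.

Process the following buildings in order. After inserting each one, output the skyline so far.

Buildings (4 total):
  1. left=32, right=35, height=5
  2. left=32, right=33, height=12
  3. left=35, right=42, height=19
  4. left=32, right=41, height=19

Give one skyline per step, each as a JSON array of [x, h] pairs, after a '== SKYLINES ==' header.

== SKYLINES ==
[[32,5],[35,0]]
[[32,12],[33,5],[35,0]]
[[32,12],[33,5],[35,19],[42,0]]
[[32,19],[42,0]]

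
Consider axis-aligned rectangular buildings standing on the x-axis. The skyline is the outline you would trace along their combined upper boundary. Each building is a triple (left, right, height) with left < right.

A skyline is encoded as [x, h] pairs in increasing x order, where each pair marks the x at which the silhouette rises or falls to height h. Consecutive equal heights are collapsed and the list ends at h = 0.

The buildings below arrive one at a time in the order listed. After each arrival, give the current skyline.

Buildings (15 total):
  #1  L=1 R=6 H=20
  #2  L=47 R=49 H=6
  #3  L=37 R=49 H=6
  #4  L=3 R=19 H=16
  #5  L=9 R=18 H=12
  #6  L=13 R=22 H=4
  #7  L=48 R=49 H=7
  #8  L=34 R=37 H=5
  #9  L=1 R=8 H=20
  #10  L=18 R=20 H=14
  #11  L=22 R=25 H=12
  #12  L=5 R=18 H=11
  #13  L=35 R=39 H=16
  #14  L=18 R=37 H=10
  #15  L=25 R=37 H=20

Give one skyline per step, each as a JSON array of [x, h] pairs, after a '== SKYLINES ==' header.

== SKYLINES ==
[[1,20],[6,0]]
[[1,20],[6,0],[47,6],[49,0]]
[[1,20],[6,0],[37,6],[49,0]]
[[1,20],[6,16],[19,0],[37,6],[49,0]]
[[1,20],[6,16],[19,0],[37,6],[49,0]]
[[1,20],[6,16],[19,4],[22,0],[37,6],[49,0]]
[[1,20],[6,16],[19,4],[22,0],[37,6],[48,7],[49,0]]
[[1,20],[6,16],[19,4],[22,0],[34,5],[37,6],[48,7],[49,0]]
[[1,20],[8,16],[19,4],[22,0],[34,5],[37,6],[48,7],[49,0]]
[[1,20],[8,16],[19,14],[20,4],[22,0],[34,5],[37,6],[48,7],[49,0]]
[[1,20],[8,16],[19,14],[20,4],[22,12],[25,0],[34,5],[37,6],[48,7],[49,0]]
[[1,20],[8,16],[19,14],[20,4],[22,12],[25,0],[34,5],[37,6],[48,7],[49,0]]
[[1,20],[8,16],[19,14],[20,4],[22,12],[25,0],[34,5],[35,16],[39,6],[48,7],[49,0]]
[[1,20],[8,16],[19,14],[20,10],[22,12],[25,10],[35,16],[39,6],[48,7],[49,0]]
[[1,20],[8,16],[19,14],[20,10],[22,12],[25,20],[37,16],[39,6],[48,7],[49,0]]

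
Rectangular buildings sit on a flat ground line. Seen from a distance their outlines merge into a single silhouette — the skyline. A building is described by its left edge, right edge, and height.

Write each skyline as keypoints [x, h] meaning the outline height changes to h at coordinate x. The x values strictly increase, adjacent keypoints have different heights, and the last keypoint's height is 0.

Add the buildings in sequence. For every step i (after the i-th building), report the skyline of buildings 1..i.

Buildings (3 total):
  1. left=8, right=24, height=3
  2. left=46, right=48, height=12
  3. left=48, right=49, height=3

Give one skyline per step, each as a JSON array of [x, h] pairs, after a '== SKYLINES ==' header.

== SKYLINES ==
[[8,3],[24,0]]
[[8,3],[24,0],[46,12],[48,0]]
[[8,3],[24,0],[46,12],[48,3],[49,0]]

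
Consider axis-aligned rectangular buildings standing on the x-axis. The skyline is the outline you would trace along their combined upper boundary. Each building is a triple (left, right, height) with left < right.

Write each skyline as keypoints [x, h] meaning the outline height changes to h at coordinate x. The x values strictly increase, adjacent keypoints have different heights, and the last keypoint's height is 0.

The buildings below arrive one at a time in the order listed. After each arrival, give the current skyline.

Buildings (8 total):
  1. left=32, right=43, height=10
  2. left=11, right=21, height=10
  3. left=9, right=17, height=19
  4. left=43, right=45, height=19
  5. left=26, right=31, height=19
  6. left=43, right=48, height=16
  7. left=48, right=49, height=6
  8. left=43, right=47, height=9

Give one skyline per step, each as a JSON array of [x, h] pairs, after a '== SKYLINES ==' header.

== SKYLINES ==
[[32,10],[43,0]]
[[11,10],[21,0],[32,10],[43,0]]
[[9,19],[17,10],[21,0],[32,10],[43,0]]
[[9,19],[17,10],[21,0],[32,10],[43,19],[45,0]]
[[9,19],[17,10],[21,0],[26,19],[31,0],[32,10],[43,19],[45,0]]
[[9,19],[17,10],[21,0],[26,19],[31,0],[32,10],[43,19],[45,16],[48,0]]
[[9,19],[17,10],[21,0],[26,19],[31,0],[32,10],[43,19],[45,16],[48,6],[49,0]]
[[9,19],[17,10],[21,0],[26,19],[31,0],[32,10],[43,19],[45,16],[48,6],[49,0]]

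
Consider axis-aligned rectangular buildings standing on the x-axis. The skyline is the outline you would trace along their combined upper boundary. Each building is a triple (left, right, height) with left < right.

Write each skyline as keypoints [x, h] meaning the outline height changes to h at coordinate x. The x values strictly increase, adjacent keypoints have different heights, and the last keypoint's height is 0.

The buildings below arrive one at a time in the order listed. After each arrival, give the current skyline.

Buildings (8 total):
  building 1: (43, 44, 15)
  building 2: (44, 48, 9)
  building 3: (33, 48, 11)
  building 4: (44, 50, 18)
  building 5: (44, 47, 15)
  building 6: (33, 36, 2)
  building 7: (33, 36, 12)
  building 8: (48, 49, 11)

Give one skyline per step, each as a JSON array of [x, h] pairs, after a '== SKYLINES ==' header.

== SKYLINES ==
[[43,15],[44,0]]
[[43,15],[44,9],[48,0]]
[[33,11],[43,15],[44,11],[48,0]]
[[33,11],[43,15],[44,18],[50,0]]
[[33,11],[43,15],[44,18],[50,0]]
[[33,11],[43,15],[44,18],[50,0]]
[[33,12],[36,11],[43,15],[44,18],[50,0]]
[[33,12],[36,11],[43,15],[44,18],[50,0]]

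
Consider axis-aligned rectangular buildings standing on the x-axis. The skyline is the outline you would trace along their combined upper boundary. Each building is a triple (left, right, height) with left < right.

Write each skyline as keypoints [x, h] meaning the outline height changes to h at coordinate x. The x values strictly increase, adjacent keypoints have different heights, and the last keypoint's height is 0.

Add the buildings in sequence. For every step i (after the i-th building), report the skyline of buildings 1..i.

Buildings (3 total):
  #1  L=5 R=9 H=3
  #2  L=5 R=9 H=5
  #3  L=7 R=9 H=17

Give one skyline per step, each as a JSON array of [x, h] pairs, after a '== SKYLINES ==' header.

== SKYLINES ==
[[5,3],[9,0]]
[[5,5],[9,0]]
[[5,5],[7,17],[9,0]]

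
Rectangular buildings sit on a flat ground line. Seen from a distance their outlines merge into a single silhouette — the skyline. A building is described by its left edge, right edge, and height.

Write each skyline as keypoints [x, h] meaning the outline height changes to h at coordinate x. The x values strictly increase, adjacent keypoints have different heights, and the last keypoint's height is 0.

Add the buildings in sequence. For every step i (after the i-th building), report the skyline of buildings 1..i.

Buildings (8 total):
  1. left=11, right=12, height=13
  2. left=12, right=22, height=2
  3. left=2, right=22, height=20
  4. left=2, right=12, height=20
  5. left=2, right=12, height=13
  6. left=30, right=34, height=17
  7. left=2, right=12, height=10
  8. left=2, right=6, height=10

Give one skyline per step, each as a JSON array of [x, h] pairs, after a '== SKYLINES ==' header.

== SKYLINES ==
[[11,13],[12,0]]
[[11,13],[12,2],[22,0]]
[[2,20],[22,0]]
[[2,20],[22,0]]
[[2,20],[22,0]]
[[2,20],[22,0],[30,17],[34,0]]
[[2,20],[22,0],[30,17],[34,0]]
[[2,20],[22,0],[30,17],[34,0]]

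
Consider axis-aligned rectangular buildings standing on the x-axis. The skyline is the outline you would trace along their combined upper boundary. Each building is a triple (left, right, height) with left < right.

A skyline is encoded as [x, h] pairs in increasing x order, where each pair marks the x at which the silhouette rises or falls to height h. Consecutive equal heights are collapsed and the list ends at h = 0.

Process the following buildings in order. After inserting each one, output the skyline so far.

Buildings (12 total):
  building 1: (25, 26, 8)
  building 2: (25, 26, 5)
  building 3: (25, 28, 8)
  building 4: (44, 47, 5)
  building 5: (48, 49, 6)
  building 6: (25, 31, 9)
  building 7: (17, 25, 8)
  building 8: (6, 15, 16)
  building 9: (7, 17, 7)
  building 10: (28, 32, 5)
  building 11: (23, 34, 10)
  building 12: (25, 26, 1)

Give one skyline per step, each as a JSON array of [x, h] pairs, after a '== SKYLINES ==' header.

== SKYLINES ==
[[25,8],[26,0]]
[[25,8],[26,0]]
[[25,8],[28,0]]
[[25,8],[28,0],[44,5],[47,0]]
[[25,8],[28,0],[44,5],[47,0],[48,6],[49,0]]
[[25,9],[31,0],[44,5],[47,0],[48,6],[49,0]]
[[17,8],[25,9],[31,0],[44,5],[47,0],[48,6],[49,0]]
[[6,16],[15,0],[17,8],[25,9],[31,0],[44,5],[47,0],[48,6],[49,0]]
[[6,16],[15,7],[17,8],[25,9],[31,0],[44,5],[47,0],[48,6],[49,0]]
[[6,16],[15,7],[17,8],[25,9],[31,5],[32,0],[44,5],[47,0],[48,6],[49,0]]
[[6,16],[15,7],[17,8],[23,10],[34,0],[44,5],[47,0],[48,6],[49,0]]
[[6,16],[15,7],[17,8],[23,10],[34,0],[44,5],[47,0],[48,6],[49,0]]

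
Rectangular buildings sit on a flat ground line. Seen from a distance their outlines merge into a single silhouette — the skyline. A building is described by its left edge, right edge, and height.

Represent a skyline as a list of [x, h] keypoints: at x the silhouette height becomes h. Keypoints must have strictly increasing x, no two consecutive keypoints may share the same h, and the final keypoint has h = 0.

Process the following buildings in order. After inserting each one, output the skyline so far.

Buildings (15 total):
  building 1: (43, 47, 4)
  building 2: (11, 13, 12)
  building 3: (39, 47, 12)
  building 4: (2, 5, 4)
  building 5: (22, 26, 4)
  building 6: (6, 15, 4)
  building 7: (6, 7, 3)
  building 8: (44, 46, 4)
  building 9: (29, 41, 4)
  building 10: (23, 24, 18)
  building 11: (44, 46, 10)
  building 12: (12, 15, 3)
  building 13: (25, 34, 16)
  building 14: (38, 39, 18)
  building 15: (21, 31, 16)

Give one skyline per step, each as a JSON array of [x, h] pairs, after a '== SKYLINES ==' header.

== SKYLINES ==
[[43,4],[47,0]]
[[11,12],[13,0],[43,4],[47,0]]
[[11,12],[13,0],[39,12],[47,0]]
[[2,4],[5,0],[11,12],[13,0],[39,12],[47,0]]
[[2,4],[5,0],[11,12],[13,0],[22,4],[26,0],[39,12],[47,0]]
[[2,4],[5,0],[6,4],[11,12],[13,4],[15,0],[22,4],[26,0],[39,12],[47,0]]
[[2,4],[5,0],[6,4],[11,12],[13,4],[15,0],[22,4],[26,0],[39,12],[47,0]]
[[2,4],[5,0],[6,4],[11,12],[13,4],[15,0],[22,4],[26,0],[39,12],[47,0]]
[[2,4],[5,0],[6,4],[11,12],[13,4],[15,0],[22,4],[26,0],[29,4],[39,12],[47,0]]
[[2,4],[5,0],[6,4],[11,12],[13,4],[15,0],[22,4],[23,18],[24,4],[26,0],[29,4],[39,12],[47,0]]
[[2,4],[5,0],[6,4],[11,12],[13,4],[15,0],[22,4],[23,18],[24,4],[26,0],[29,4],[39,12],[47,0]]
[[2,4],[5,0],[6,4],[11,12],[13,4],[15,0],[22,4],[23,18],[24,4],[26,0],[29,4],[39,12],[47,0]]
[[2,4],[5,0],[6,4],[11,12],[13,4],[15,0],[22,4],[23,18],[24,4],[25,16],[34,4],[39,12],[47,0]]
[[2,4],[5,0],[6,4],[11,12],[13,4],[15,0],[22,4],[23,18],[24,4],[25,16],[34,4],[38,18],[39,12],[47,0]]
[[2,4],[5,0],[6,4],[11,12],[13,4],[15,0],[21,16],[23,18],[24,16],[34,4],[38,18],[39,12],[47,0]]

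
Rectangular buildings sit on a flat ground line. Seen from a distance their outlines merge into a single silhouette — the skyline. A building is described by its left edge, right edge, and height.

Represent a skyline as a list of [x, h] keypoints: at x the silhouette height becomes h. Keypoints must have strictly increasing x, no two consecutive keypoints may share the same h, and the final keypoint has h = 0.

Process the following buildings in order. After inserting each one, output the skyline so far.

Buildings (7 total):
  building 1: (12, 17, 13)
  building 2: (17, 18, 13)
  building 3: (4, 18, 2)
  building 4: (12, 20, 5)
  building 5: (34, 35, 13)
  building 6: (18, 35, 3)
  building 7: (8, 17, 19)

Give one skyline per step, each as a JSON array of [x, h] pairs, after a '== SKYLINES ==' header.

== SKYLINES ==
[[12,13],[17,0]]
[[12,13],[18,0]]
[[4,2],[12,13],[18,0]]
[[4,2],[12,13],[18,5],[20,0]]
[[4,2],[12,13],[18,5],[20,0],[34,13],[35,0]]
[[4,2],[12,13],[18,5],[20,3],[34,13],[35,0]]
[[4,2],[8,19],[17,13],[18,5],[20,3],[34,13],[35,0]]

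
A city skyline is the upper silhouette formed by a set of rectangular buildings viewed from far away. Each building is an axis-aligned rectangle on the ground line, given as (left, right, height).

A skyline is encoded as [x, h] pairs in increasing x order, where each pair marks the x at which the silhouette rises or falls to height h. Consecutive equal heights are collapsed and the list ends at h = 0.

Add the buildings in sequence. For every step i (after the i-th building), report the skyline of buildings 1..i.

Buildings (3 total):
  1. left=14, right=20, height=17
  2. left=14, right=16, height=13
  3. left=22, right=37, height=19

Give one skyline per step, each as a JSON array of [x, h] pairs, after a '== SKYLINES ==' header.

== SKYLINES ==
[[14,17],[20,0]]
[[14,17],[20,0]]
[[14,17],[20,0],[22,19],[37,0]]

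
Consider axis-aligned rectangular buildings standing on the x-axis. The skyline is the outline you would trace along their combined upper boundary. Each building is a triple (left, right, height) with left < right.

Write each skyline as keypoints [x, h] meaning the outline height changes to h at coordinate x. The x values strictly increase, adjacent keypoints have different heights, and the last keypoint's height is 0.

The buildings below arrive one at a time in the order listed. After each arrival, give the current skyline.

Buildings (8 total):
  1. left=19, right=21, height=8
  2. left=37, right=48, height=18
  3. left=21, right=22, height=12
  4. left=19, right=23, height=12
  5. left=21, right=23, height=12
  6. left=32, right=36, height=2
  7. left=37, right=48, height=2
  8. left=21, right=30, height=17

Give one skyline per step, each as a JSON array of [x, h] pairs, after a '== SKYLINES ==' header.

== SKYLINES ==
[[19,8],[21,0]]
[[19,8],[21,0],[37,18],[48,0]]
[[19,8],[21,12],[22,0],[37,18],[48,0]]
[[19,12],[23,0],[37,18],[48,0]]
[[19,12],[23,0],[37,18],[48,0]]
[[19,12],[23,0],[32,2],[36,0],[37,18],[48,0]]
[[19,12],[23,0],[32,2],[36,0],[37,18],[48,0]]
[[19,12],[21,17],[30,0],[32,2],[36,0],[37,18],[48,0]]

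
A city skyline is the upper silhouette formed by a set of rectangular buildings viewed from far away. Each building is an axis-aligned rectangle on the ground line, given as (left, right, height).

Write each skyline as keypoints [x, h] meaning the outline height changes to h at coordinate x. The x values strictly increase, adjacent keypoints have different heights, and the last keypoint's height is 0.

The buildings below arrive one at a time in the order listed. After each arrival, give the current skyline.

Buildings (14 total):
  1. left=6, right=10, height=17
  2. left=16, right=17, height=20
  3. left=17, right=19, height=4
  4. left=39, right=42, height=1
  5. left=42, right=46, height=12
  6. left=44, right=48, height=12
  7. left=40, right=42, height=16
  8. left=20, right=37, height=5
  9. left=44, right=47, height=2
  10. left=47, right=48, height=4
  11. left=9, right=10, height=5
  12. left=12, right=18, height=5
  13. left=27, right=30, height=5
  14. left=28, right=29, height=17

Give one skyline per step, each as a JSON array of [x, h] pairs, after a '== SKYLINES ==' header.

== SKYLINES ==
[[6,17],[10,0]]
[[6,17],[10,0],[16,20],[17,0]]
[[6,17],[10,0],[16,20],[17,4],[19,0]]
[[6,17],[10,0],[16,20],[17,4],[19,0],[39,1],[42,0]]
[[6,17],[10,0],[16,20],[17,4],[19,0],[39,1],[42,12],[46,0]]
[[6,17],[10,0],[16,20],[17,4],[19,0],[39,1],[42,12],[48,0]]
[[6,17],[10,0],[16,20],[17,4],[19,0],[39,1],[40,16],[42,12],[48,0]]
[[6,17],[10,0],[16,20],[17,4],[19,0],[20,5],[37,0],[39,1],[40,16],[42,12],[48,0]]
[[6,17],[10,0],[16,20],[17,4],[19,0],[20,5],[37,0],[39,1],[40,16],[42,12],[48,0]]
[[6,17],[10,0],[16,20],[17,4],[19,0],[20,5],[37,0],[39,1],[40,16],[42,12],[48,0]]
[[6,17],[10,0],[16,20],[17,4],[19,0],[20,5],[37,0],[39,1],[40,16],[42,12],[48,0]]
[[6,17],[10,0],[12,5],[16,20],[17,5],[18,4],[19,0],[20,5],[37,0],[39,1],[40,16],[42,12],[48,0]]
[[6,17],[10,0],[12,5],[16,20],[17,5],[18,4],[19,0],[20,5],[37,0],[39,1],[40,16],[42,12],[48,0]]
[[6,17],[10,0],[12,5],[16,20],[17,5],[18,4],[19,0],[20,5],[28,17],[29,5],[37,0],[39,1],[40,16],[42,12],[48,0]]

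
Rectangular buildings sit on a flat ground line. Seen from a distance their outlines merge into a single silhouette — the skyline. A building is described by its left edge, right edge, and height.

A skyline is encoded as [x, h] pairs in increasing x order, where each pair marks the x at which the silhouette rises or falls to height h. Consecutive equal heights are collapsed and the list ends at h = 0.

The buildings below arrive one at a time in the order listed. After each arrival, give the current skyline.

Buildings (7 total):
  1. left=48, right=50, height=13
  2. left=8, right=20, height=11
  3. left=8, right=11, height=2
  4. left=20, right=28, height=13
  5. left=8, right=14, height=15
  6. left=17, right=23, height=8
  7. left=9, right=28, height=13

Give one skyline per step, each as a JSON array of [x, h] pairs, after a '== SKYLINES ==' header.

== SKYLINES ==
[[48,13],[50,0]]
[[8,11],[20,0],[48,13],[50,0]]
[[8,11],[20,0],[48,13],[50,0]]
[[8,11],[20,13],[28,0],[48,13],[50,0]]
[[8,15],[14,11],[20,13],[28,0],[48,13],[50,0]]
[[8,15],[14,11],[20,13],[28,0],[48,13],[50,0]]
[[8,15],[14,13],[28,0],[48,13],[50,0]]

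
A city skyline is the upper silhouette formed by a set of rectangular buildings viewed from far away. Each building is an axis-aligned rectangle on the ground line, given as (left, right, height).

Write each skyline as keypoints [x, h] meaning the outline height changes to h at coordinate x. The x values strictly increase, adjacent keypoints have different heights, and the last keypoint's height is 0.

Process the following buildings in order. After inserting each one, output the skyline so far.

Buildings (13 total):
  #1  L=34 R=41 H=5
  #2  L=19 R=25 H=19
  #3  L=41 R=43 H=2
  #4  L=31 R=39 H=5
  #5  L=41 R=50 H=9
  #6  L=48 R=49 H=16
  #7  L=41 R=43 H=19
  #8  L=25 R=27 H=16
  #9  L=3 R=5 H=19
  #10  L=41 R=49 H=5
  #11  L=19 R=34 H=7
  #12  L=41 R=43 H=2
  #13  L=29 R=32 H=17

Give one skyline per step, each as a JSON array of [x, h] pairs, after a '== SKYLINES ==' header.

== SKYLINES ==
[[34,5],[41,0]]
[[19,19],[25,0],[34,5],[41,0]]
[[19,19],[25,0],[34,5],[41,2],[43,0]]
[[19,19],[25,0],[31,5],[41,2],[43,0]]
[[19,19],[25,0],[31,5],[41,9],[50,0]]
[[19,19],[25,0],[31,5],[41,9],[48,16],[49,9],[50,0]]
[[19,19],[25,0],[31,5],[41,19],[43,9],[48,16],[49,9],[50,0]]
[[19,19],[25,16],[27,0],[31,5],[41,19],[43,9],[48,16],[49,9],[50,0]]
[[3,19],[5,0],[19,19],[25,16],[27,0],[31,5],[41,19],[43,9],[48,16],[49,9],[50,0]]
[[3,19],[5,0],[19,19],[25,16],[27,0],[31,5],[41,19],[43,9],[48,16],[49,9],[50,0]]
[[3,19],[5,0],[19,19],[25,16],[27,7],[34,5],[41,19],[43,9],[48,16],[49,9],[50,0]]
[[3,19],[5,0],[19,19],[25,16],[27,7],[34,5],[41,19],[43,9],[48,16],[49,9],[50,0]]
[[3,19],[5,0],[19,19],[25,16],[27,7],[29,17],[32,7],[34,5],[41,19],[43,9],[48,16],[49,9],[50,0]]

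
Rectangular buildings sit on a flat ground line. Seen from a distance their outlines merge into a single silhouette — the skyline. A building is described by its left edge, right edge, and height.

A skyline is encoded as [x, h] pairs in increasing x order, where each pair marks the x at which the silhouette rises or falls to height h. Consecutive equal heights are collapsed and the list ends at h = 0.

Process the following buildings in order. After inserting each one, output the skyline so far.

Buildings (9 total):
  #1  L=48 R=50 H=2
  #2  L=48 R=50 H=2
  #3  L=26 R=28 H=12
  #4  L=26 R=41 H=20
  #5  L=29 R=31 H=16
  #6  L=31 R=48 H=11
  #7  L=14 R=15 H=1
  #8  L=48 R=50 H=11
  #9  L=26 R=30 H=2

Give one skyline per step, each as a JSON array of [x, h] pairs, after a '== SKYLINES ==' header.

== SKYLINES ==
[[48,2],[50,0]]
[[48,2],[50,0]]
[[26,12],[28,0],[48,2],[50,0]]
[[26,20],[41,0],[48,2],[50,0]]
[[26,20],[41,0],[48,2],[50,0]]
[[26,20],[41,11],[48,2],[50,0]]
[[14,1],[15,0],[26,20],[41,11],[48,2],[50,0]]
[[14,1],[15,0],[26,20],[41,11],[50,0]]
[[14,1],[15,0],[26,20],[41,11],[50,0]]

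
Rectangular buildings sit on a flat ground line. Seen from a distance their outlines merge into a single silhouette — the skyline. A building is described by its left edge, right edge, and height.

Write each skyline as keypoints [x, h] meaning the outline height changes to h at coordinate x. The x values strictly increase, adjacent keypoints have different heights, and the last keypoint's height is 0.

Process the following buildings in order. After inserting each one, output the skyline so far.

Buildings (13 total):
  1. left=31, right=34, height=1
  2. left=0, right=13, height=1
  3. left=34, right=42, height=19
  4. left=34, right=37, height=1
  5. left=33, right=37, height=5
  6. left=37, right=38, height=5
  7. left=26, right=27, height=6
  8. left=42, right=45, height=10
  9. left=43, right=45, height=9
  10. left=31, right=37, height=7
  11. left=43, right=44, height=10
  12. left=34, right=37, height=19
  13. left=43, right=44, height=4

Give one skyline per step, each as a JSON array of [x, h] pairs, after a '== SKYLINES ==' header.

== SKYLINES ==
[[31,1],[34,0]]
[[0,1],[13,0],[31,1],[34,0]]
[[0,1],[13,0],[31,1],[34,19],[42,0]]
[[0,1],[13,0],[31,1],[34,19],[42,0]]
[[0,1],[13,0],[31,1],[33,5],[34,19],[42,0]]
[[0,1],[13,0],[31,1],[33,5],[34,19],[42,0]]
[[0,1],[13,0],[26,6],[27,0],[31,1],[33,5],[34,19],[42,0]]
[[0,1],[13,0],[26,6],[27,0],[31,1],[33,5],[34,19],[42,10],[45,0]]
[[0,1],[13,0],[26,6],[27,0],[31,1],[33,5],[34,19],[42,10],[45,0]]
[[0,1],[13,0],[26,6],[27,0],[31,7],[34,19],[42,10],[45,0]]
[[0,1],[13,0],[26,6],[27,0],[31,7],[34,19],[42,10],[45,0]]
[[0,1],[13,0],[26,6],[27,0],[31,7],[34,19],[42,10],[45,0]]
[[0,1],[13,0],[26,6],[27,0],[31,7],[34,19],[42,10],[45,0]]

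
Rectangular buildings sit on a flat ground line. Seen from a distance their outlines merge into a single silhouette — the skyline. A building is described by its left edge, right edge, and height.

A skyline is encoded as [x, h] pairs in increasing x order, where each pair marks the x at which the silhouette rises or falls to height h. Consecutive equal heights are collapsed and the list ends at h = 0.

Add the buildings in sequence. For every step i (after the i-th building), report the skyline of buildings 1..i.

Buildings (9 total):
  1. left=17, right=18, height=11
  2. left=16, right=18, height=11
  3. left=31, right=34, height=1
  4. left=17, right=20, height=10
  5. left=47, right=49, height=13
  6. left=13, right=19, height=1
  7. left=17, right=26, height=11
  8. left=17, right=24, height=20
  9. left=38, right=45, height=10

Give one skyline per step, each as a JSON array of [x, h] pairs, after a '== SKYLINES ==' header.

== SKYLINES ==
[[17,11],[18,0]]
[[16,11],[18,0]]
[[16,11],[18,0],[31,1],[34,0]]
[[16,11],[18,10],[20,0],[31,1],[34,0]]
[[16,11],[18,10],[20,0],[31,1],[34,0],[47,13],[49,0]]
[[13,1],[16,11],[18,10],[20,0],[31,1],[34,0],[47,13],[49,0]]
[[13,1],[16,11],[26,0],[31,1],[34,0],[47,13],[49,0]]
[[13,1],[16,11],[17,20],[24,11],[26,0],[31,1],[34,0],[47,13],[49,0]]
[[13,1],[16,11],[17,20],[24,11],[26,0],[31,1],[34,0],[38,10],[45,0],[47,13],[49,0]]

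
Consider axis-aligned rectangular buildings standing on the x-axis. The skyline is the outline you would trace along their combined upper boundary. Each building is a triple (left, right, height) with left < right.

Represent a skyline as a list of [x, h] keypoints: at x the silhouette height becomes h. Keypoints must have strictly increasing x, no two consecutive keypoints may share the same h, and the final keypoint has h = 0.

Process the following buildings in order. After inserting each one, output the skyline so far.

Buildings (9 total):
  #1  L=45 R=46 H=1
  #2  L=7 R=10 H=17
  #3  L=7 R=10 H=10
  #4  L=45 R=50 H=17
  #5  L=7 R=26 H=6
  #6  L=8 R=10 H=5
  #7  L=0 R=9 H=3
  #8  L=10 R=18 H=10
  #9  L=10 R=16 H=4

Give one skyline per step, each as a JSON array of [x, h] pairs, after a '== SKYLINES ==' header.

== SKYLINES ==
[[45,1],[46,0]]
[[7,17],[10,0],[45,1],[46,0]]
[[7,17],[10,0],[45,1],[46,0]]
[[7,17],[10,0],[45,17],[50,0]]
[[7,17],[10,6],[26,0],[45,17],[50,0]]
[[7,17],[10,6],[26,0],[45,17],[50,0]]
[[0,3],[7,17],[10,6],[26,0],[45,17],[50,0]]
[[0,3],[7,17],[10,10],[18,6],[26,0],[45,17],[50,0]]
[[0,3],[7,17],[10,10],[18,6],[26,0],[45,17],[50,0]]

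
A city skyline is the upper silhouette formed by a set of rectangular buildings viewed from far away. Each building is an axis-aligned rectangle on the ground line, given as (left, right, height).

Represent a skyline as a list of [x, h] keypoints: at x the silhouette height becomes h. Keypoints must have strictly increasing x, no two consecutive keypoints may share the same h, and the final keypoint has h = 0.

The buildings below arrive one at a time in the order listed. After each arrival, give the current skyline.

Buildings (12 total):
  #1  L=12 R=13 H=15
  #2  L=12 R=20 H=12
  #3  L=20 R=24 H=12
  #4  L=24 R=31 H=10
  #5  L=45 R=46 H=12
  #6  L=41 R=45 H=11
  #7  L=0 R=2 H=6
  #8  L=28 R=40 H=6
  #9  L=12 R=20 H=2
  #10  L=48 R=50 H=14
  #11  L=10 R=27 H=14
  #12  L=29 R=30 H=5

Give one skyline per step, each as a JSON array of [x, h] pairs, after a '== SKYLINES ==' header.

== SKYLINES ==
[[12,15],[13,0]]
[[12,15],[13,12],[20,0]]
[[12,15],[13,12],[24,0]]
[[12,15],[13,12],[24,10],[31,0]]
[[12,15],[13,12],[24,10],[31,0],[45,12],[46,0]]
[[12,15],[13,12],[24,10],[31,0],[41,11],[45,12],[46,0]]
[[0,6],[2,0],[12,15],[13,12],[24,10],[31,0],[41,11],[45,12],[46,0]]
[[0,6],[2,0],[12,15],[13,12],[24,10],[31,6],[40,0],[41,11],[45,12],[46,0]]
[[0,6],[2,0],[12,15],[13,12],[24,10],[31,6],[40,0],[41,11],[45,12],[46,0]]
[[0,6],[2,0],[12,15],[13,12],[24,10],[31,6],[40,0],[41,11],[45,12],[46,0],[48,14],[50,0]]
[[0,6],[2,0],[10,14],[12,15],[13,14],[27,10],[31,6],[40,0],[41,11],[45,12],[46,0],[48,14],[50,0]]
[[0,6],[2,0],[10,14],[12,15],[13,14],[27,10],[31,6],[40,0],[41,11],[45,12],[46,0],[48,14],[50,0]]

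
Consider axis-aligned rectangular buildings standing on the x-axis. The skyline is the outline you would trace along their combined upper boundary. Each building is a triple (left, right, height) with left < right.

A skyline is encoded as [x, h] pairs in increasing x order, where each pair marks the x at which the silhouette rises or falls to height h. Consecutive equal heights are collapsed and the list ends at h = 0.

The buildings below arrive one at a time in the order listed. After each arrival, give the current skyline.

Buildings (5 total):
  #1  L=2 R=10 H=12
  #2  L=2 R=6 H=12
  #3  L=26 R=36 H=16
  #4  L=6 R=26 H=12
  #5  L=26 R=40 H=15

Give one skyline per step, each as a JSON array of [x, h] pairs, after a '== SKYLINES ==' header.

== SKYLINES ==
[[2,12],[10,0]]
[[2,12],[10,0]]
[[2,12],[10,0],[26,16],[36,0]]
[[2,12],[26,16],[36,0]]
[[2,12],[26,16],[36,15],[40,0]]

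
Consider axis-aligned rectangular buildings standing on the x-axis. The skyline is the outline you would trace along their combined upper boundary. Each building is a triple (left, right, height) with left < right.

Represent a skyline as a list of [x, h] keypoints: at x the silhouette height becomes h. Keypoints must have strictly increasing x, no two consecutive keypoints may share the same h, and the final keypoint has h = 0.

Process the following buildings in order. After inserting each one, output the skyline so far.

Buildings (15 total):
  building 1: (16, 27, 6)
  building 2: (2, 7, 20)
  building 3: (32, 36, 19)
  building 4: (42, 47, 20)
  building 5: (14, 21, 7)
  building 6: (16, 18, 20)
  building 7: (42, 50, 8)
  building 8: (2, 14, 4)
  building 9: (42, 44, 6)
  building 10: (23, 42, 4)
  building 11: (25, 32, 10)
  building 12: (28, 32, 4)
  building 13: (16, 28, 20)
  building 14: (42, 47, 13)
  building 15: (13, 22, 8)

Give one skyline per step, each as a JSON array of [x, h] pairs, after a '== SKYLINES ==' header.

== SKYLINES ==
[[16,6],[27,0]]
[[2,20],[7,0],[16,6],[27,0]]
[[2,20],[7,0],[16,6],[27,0],[32,19],[36,0]]
[[2,20],[7,0],[16,6],[27,0],[32,19],[36,0],[42,20],[47,0]]
[[2,20],[7,0],[14,7],[21,6],[27,0],[32,19],[36,0],[42,20],[47,0]]
[[2,20],[7,0],[14,7],[16,20],[18,7],[21,6],[27,0],[32,19],[36,0],[42,20],[47,0]]
[[2,20],[7,0],[14,7],[16,20],[18,7],[21,6],[27,0],[32,19],[36,0],[42,20],[47,8],[50,0]]
[[2,20],[7,4],[14,7],[16,20],[18,7],[21,6],[27,0],[32,19],[36,0],[42,20],[47,8],[50,0]]
[[2,20],[7,4],[14,7],[16,20],[18,7],[21,6],[27,0],[32,19],[36,0],[42,20],[47,8],[50,0]]
[[2,20],[7,4],[14,7],[16,20],[18,7],[21,6],[27,4],[32,19],[36,4],[42,20],[47,8],[50,0]]
[[2,20],[7,4],[14,7],[16,20],[18,7],[21,6],[25,10],[32,19],[36,4],[42,20],[47,8],[50,0]]
[[2,20],[7,4],[14,7],[16,20],[18,7],[21,6],[25,10],[32,19],[36,4],[42,20],[47,8],[50,0]]
[[2,20],[7,4],[14,7],[16,20],[28,10],[32,19],[36,4],[42,20],[47,8],[50,0]]
[[2,20],[7,4],[14,7],[16,20],[28,10],[32,19],[36,4],[42,20],[47,8],[50,0]]
[[2,20],[7,4],[13,8],[16,20],[28,10],[32,19],[36,4],[42,20],[47,8],[50,0]]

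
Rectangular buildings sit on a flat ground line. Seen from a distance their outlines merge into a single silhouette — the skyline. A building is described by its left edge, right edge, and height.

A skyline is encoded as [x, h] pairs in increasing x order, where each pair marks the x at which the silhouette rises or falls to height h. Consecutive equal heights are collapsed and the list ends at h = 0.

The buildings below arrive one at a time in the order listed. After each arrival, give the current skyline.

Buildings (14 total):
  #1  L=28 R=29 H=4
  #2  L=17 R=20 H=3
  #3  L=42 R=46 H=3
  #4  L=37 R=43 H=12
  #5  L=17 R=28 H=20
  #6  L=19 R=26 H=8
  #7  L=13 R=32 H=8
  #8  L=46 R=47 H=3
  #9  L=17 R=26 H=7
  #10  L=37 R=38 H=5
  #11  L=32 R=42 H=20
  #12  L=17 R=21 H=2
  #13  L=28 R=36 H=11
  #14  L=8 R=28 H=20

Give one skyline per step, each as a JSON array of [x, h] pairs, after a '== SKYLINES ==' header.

== SKYLINES ==
[[28,4],[29,0]]
[[17,3],[20,0],[28,4],[29,0]]
[[17,3],[20,0],[28,4],[29,0],[42,3],[46,0]]
[[17,3],[20,0],[28,4],[29,0],[37,12],[43,3],[46,0]]
[[17,20],[28,4],[29,0],[37,12],[43,3],[46,0]]
[[17,20],[28,4],[29,0],[37,12],[43,3],[46,0]]
[[13,8],[17,20],[28,8],[32,0],[37,12],[43,3],[46,0]]
[[13,8],[17,20],[28,8],[32,0],[37,12],[43,3],[47,0]]
[[13,8],[17,20],[28,8],[32,0],[37,12],[43,3],[47,0]]
[[13,8],[17,20],[28,8],[32,0],[37,12],[43,3],[47,0]]
[[13,8],[17,20],[28,8],[32,20],[42,12],[43,3],[47,0]]
[[13,8],[17,20],[28,8],[32,20],[42,12],[43,3],[47,0]]
[[13,8],[17,20],[28,11],[32,20],[42,12],[43,3],[47,0]]
[[8,20],[28,11],[32,20],[42,12],[43,3],[47,0]]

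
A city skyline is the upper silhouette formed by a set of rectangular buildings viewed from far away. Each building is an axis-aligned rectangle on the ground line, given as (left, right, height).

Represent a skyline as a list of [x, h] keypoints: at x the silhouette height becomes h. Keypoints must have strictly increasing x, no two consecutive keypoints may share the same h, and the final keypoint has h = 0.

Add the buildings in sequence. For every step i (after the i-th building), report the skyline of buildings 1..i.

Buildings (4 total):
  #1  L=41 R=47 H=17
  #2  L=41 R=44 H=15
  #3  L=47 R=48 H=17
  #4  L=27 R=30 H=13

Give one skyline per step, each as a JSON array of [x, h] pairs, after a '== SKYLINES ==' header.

== SKYLINES ==
[[41,17],[47,0]]
[[41,17],[47,0]]
[[41,17],[48,0]]
[[27,13],[30,0],[41,17],[48,0]]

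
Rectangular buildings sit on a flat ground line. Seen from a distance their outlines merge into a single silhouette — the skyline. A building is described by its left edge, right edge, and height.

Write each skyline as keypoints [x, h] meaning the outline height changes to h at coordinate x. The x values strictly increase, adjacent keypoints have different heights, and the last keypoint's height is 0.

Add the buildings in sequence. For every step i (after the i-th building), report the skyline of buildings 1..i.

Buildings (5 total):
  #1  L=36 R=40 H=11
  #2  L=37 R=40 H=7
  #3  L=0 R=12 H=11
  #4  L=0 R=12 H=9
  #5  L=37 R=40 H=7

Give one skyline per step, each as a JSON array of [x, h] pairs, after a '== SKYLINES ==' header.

== SKYLINES ==
[[36,11],[40,0]]
[[36,11],[40,0]]
[[0,11],[12,0],[36,11],[40,0]]
[[0,11],[12,0],[36,11],[40,0]]
[[0,11],[12,0],[36,11],[40,0]]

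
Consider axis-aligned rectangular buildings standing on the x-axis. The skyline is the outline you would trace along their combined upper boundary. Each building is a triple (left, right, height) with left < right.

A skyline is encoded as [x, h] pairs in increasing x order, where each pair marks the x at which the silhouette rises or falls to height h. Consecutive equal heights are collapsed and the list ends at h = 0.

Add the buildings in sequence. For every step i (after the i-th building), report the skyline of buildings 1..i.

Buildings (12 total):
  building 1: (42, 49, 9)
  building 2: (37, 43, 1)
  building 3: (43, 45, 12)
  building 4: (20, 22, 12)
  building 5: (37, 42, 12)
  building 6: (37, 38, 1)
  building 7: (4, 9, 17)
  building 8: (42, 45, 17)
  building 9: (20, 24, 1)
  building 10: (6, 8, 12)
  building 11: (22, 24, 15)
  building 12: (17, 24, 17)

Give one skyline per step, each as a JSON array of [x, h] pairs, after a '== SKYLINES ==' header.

== SKYLINES ==
[[42,9],[49,0]]
[[37,1],[42,9],[49,0]]
[[37,1],[42,9],[43,12],[45,9],[49,0]]
[[20,12],[22,0],[37,1],[42,9],[43,12],[45,9],[49,0]]
[[20,12],[22,0],[37,12],[42,9],[43,12],[45,9],[49,0]]
[[20,12],[22,0],[37,12],[42,9],[43,12],[45,9],[49,0]]
[[4,17],[9,0],[20,12],[22,0],[37,12],[42,9],[43,12],[45,9],[49,0]]
[[4,17],[9,0],[20,12],[22,0],[37,12],[42,17],[45,9],[49,0]]
[[4,17],[9,0],[20,12],[22,1],[24,0],[37,12],[42,17],[45,9],[49,0]]
[[4,17],[9,0],[20,12],[22,1],[24,0],[37,12],[42,17],[45,9],[49,0]]
[[4,17],[9,0],[20,12],[22,15],[24,0],[37,12],[42,17],[45,9],[49,0]]
[[4,17],[9,0],[17,17],[24,0],[37,12],[42,17],[45,9],[49,0]]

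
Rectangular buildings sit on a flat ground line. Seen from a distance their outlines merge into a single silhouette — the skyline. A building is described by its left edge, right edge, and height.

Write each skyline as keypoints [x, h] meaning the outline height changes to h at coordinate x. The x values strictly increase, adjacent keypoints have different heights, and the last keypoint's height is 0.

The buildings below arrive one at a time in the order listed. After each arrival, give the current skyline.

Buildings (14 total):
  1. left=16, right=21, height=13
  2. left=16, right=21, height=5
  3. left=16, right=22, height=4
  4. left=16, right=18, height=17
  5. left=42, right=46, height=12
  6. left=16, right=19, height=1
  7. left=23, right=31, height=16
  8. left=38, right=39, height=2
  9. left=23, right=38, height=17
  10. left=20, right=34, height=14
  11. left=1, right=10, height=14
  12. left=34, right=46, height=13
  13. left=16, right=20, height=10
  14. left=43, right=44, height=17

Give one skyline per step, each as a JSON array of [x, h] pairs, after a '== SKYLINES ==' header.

== SKYLINES ==
[[16,13],[21,0]]
[[16,13],[21,0]]
[[16,13],[21,4],[22,0]]
[[16,17],[18,13],[21,4],[22,0]]
[[16,17],[18,13],[21,4],[22,0],[42,12],[46,0]]
[[16,17],[18,13],[21,4],[22,0],[42,12],[46,0]]
[[16,17],[18,13],[21,4],[22,0],[23,16],[31,0],[42,12],[46,0]]
[[16,17],[18,13],[21,4],[22,0],[23,16],[31,0],[38,2],[39,0],[42,12],[46,0]]
[[16,17],[18,13],[21,4],[22,0],[23,17],[38,2],[39,0],[42,12],[46,0]]
[[16,17],[18,13],[20,14],[23,17],[38,2],[39,0],[42,12],[46,0]]
[[1,14],[10,0],[16,17],[18,13],[20,14],[23,17],[38,2],[39,0],[42,12],[46,0]]
[[1,14],[10,0],[16,17],[18,13],[20,14],[23,17],[38,13],[46,0]]
[[1,14],[10,0],[16,17],[18,13],[20,14],[23,17],[38,13],[46,0]]
[[1,14],[10,0],[16,17],[18,13],[20,14],[23,17],[38,13],[43,17],[44,13],[46,0]]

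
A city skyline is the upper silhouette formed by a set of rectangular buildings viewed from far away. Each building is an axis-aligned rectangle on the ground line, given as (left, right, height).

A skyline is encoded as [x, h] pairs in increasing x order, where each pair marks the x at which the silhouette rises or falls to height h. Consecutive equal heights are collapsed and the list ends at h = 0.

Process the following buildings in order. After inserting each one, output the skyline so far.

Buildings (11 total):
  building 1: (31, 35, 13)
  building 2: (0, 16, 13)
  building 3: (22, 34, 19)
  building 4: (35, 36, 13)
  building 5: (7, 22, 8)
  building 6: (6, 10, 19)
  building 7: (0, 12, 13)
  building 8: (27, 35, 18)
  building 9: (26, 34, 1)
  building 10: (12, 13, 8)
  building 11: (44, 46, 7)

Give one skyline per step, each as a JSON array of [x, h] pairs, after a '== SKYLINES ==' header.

== SKYLINES ==
[[31,13],[35,0]]
[[0,13],[16,0],[31,13],[35,0]]
[[0,13],[16,0],[22,19],[34,13],[35,0]]
[[0,13],[16,0],[22,19],[34,13],[36,0]]
[[0,13],[16,8],[22,19],[34,13],[36,0]]
[[0,13],[6,19],[10,13],[16,8],[22,19],[34,13],[36,0]]
[[0,13],[6,19],[10,13],[16,8],[22,19],[34,13],[36,0]]
[[0,13],[6,19],[10,13],[16,8],[22,19],[34,18],[35,13],[36,0]]
[[0,13],[6,19],[10,13],[16,8],[22,19],[34,18],[35,13],[36,0]]
[[0,13],[6,19],[10,13],[16,8],[22,19],[34,18],[35,13],[36,0]]
[[0,13],[6,19],[10,13],[16,8],[22,19],[34,18],[35,13],[36,0],[44,7],[46,0]]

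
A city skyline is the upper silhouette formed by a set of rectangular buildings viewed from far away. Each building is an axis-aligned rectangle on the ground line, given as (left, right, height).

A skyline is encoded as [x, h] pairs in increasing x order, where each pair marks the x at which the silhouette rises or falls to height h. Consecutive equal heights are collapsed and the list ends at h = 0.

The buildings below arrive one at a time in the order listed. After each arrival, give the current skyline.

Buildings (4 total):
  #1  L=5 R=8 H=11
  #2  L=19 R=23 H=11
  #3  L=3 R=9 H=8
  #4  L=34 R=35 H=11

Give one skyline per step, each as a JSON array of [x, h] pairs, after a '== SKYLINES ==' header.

== SKYLINES ==
[[5,11],[8,0]]
[[5,11],[8,0],[19,11],[23,0]]
[[3,8],[5,11],[8,8],[9,0],[19,11],[23,0]]
[[3,8],[5,11],[8,8],[9,0],[19,11],[23,0],[34,11],[35,0]]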